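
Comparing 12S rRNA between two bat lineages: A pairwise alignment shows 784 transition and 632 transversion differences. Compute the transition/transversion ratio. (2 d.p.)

1.24

R = 784/632 = 1.240506… ≈ 1.24 (to 2 d.p.).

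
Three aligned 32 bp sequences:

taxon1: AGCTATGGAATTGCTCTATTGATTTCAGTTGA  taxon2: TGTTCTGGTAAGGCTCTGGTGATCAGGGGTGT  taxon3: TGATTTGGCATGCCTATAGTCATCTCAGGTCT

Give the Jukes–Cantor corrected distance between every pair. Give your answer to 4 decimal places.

taxon1–taxon2: 14/32 sites differ → p = 0.4375, d = −0.75 ln(1 − 0.583333) = 0.656601 ≈ 0.6566.
taxon1–taxon3: 13/32 sites differ → p = 0.40625, d = −0.75 ln(1 − 0.541667) = 0.585119 ≈ 0.5851.
taxon2–taxon3: 12/32 sites differ → p = 0.375, d = −0.75 ln(1 − 0.5) = 0.519860 ≈ 0.5199.

d(taxon1,taxon2) = 0.6566, d(taxon1,taxon3) = 0.5851, d(taxon2,taxon3) = 0.5199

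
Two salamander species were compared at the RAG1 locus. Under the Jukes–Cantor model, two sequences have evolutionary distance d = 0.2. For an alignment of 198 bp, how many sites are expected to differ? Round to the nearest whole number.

35

Invert JC69: p = (3/4)(1 − e^(−4d/3)) = 0.75 × (1 − e^(-0.266667)) = 0.75 × (1 − 0.765928) = 0.175554.
Expected differing sites = pL ≈ 0.175554 × 198 = 34.759692 ≈ 35.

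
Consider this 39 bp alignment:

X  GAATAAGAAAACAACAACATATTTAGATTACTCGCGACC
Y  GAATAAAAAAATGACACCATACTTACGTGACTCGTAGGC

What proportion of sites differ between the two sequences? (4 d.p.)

0.3077

The sequences differ at 12 of 39 positions.
p = 12/39 = 0.307692… ≈ 0.3077 (to 4 d.p.).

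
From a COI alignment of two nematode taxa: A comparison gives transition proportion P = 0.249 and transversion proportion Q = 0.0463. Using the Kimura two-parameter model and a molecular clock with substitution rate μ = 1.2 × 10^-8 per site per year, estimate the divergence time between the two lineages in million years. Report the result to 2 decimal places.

17.39

Under the Kimura two-parameter model, d = −½ ln(1 − 2P − Q) − ¼ ln(1 − 2Q).
1 − 2P − Q = 0.4557, giving −½ ln(0.4557) = 0.392960.
1 − 2Q = 0.9074, giving −¼ ln(0.9074) = 0.024293.
d = 0.392960 + 0.024293 = 0.417253.
Under a molecular clock d = 2μt, so t = d/(2μ) = 0.417253 / (2 × 1.2 × 10^-8) = 17.39 million years.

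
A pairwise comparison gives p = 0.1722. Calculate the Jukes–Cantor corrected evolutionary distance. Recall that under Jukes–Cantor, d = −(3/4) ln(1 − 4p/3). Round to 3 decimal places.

0.196

d = −(3/4) ln(1 − 4p/3) = −0.75 ln(1 − 0.2296) = −0.75 ln(0.7704)
  = −0.75 × (-0.260845) = 0.195634 substitutions/site.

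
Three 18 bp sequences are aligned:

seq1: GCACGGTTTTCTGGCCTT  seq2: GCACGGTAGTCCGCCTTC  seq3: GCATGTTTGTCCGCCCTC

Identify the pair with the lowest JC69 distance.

seq1–seq2: 6/18 differ, p = 0.333, d = 0.441.
seq1–seq3: 6/18 differ, p = 0.333, d = 0.441.
seq2–seq3: 4/18 differ, p = 0.222, d = 0.264.
The smallest distance is between seq2 and seq3.

seq2 and seq3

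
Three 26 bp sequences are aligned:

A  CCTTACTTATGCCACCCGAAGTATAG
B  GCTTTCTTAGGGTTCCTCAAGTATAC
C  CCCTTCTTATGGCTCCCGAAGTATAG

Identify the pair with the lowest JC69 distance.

A and C

A–B: 9/26 differ, p = 0.346, d = 0.464.
A–C: 4/26 differ, p = 0.154, d = 0.172.
B–C: 7/26 differ, p = 0.269, d = 0.334.
The smallest distance is between A and C.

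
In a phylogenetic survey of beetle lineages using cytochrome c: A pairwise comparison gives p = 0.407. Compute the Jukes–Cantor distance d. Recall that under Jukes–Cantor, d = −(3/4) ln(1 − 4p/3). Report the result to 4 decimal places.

d = −(3/4) ln(1 − 4p/3) = −0.75 ln(1 − 0.542667) = −0.75 ln(0.457333)
  = −0.75 × (-0.782343) = 0.586757 substitutions/site.

0.5868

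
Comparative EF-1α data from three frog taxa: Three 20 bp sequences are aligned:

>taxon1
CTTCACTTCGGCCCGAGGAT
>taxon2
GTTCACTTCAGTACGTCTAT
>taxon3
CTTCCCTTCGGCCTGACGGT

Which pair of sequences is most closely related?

taxon1 and taxon3

taxon1–taxon2: 7/20 differ, p = 0.350, d = 0.471.
taxon1–taxon3: 4/20 differ, p = 0.200, d = 0.233.
taxon2–taxon3: 9/20 differ, p = 0.450, d = 0.687.
The smallest distance is between taxon1 and taxon3.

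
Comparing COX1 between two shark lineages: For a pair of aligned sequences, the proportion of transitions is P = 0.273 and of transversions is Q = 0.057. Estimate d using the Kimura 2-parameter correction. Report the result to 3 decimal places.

0.492

Under the Kimura two-parameter model, d = −½ ln(1 − 2P − Q) − ¼ ln(1 − 2Q).
1 − 2P − Q = 0.397, giving −½ ln(0.397) = 0.461909.
1 − 2Q = 0.886, giving −¼ ln(0.886) = 0.030260.
d = 0.461909 + 0.030260 = 0.492169.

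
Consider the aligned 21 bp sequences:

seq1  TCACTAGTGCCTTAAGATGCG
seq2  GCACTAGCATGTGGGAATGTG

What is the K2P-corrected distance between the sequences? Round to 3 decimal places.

0.913

Of 21 sites, 7 differences are transitions and 3 are transversions, so P = 7/21 ≈ 0.333333 and Q = 3/21 ≈ 0.142857.
Under the Kimura two-parameter model, d = −½ ln(1 − 2P − Q) − ¼ ln(1 − 2Q).
1 − 2P − Q = 0.190477, giving −½ ln(0.190477) = 0.829112.
1 − 2Q = 0.714286, giving −¼ ln(0.714286) = 0.084118.
d = 0.829112 + 0.084118 = 0.913230.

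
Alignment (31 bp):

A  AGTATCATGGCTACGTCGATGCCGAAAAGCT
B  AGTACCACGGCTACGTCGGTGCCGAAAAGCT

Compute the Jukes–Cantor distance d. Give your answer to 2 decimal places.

0.10

The sequences differ at 3 of 31 sites (5, 8, 19), so p = 3/31 ≈ 0.096774.
d = −(3/4) ln(1 − 4p/3) = −0.75 ln(1 − 0.129032) = −0.75 ln(0.870968)
  = −0.75 × (-0.138150) = 0.103613 substitutions/site.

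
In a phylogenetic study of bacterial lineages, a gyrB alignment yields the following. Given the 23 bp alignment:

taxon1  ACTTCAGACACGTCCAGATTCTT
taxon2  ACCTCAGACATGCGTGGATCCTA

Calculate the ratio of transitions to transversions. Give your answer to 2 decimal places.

Transitions are A↔G and C↔T; transversions are all other mismatches.
Transitions: 6. Transversions: 2.
R = 6/2 = 3.00.

3.00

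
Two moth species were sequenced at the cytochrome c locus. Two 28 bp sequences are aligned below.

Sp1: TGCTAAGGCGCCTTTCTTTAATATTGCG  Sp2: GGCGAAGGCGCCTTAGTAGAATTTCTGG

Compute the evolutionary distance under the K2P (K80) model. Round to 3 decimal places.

0.507

Of 28 sites, 1 differences are transitions and 9 are transversions, so P = 1/28 ≈ 0.035714 and Q = 9/28 ≈ 0.321429.
Under the Kimura two-parameter model, d = −½ ln(1 − 2P − Q) − ¼ ln(1 − 2Q).
1 − 2P − Q = 0.607143, giving −½ ln(0.607143) = 0.249495.
1 − 2Q = 0.357142, giving −¼ ln(0.357142) = 0.257405.
d = 0.249495 + 0.257405 = 0.506900.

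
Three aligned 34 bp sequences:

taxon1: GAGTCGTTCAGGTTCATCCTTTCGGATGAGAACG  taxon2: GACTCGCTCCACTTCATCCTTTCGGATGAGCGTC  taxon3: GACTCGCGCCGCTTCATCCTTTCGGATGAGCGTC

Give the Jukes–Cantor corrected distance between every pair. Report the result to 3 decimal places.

taxon1–taxon2: 9/34 sites differ → p ≈ 0.264706, d = −0.75 ln(1 − 0.352941) = 0.326488 ≈ 0.326.
taxon1–taxon3: 9/34 sites differ → p ≈ 0.264706, d = −0.75 ln(1 − 0.352941) = 0.326488 ≈ 0.326.
taxon2–taxon3: 2/34 sites differ → p ≈ 0.058824, d = −0.75 ln(1 − 0.078432) = 0.061259 ≈ 0.061.

d(taxon1,taxon2) = 0.326, d(taxon1,taxon3) = 0.326, d(taxon2,taxon3) = 0.061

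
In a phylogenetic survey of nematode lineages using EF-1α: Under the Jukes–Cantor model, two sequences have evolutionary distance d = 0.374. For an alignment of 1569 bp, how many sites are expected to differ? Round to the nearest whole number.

Invert JC69: p = (3/4)(1 − e^(−4d/3)) = 0.75 × (1 − e^(-0.498667)) = 0.75 × (1 − 0.607340) = 0.294495.
Expected differing sites = pL ≈ 0.294495 × 1569 = 462.062655 ≈ 462.

462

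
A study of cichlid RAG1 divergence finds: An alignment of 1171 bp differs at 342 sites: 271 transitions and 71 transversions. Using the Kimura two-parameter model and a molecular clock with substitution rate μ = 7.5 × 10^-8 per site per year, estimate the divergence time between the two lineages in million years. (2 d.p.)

2.69

P = 271/1171 ≈ 0.231426 and Q = 71/1171 ≈ 0.060632.
Under the Kimura two-parameter model, d = −½ ln(1 − 2P − Q) − ¼ ln(1 − 2Q).
1 − 2P − Q = 0.476516, giving −½ ln(0.476516) = 0.370627.
1 − 2Q = 0.878736, giving −¼ ln(0.878736) = 0.032318.
d = 0.370627 + 0.032318 = 0.402945.
Under a molecular clock d = 2μt, so t = d/(2μ) = 0.402945 / (2 × 7.5 × 10^-8) = 2.69 million years.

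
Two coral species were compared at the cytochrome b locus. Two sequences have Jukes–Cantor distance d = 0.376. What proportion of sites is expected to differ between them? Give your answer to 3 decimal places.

0.296

p = (3/4)(1 − e^(−4d/3)) = 0.75 × (1 − e^(-0.501333)) = 0.75 × (1 − 0.605723) = 0.295708.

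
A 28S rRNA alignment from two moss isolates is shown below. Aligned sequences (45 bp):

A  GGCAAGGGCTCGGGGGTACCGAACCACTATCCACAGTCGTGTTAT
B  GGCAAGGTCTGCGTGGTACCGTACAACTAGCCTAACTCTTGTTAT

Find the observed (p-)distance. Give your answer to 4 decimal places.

0.2444

The sequences differ at 11 of 45 positions.
p = 11/45 = 0.244444… ≈ 0.2444 (to 4 d.p.).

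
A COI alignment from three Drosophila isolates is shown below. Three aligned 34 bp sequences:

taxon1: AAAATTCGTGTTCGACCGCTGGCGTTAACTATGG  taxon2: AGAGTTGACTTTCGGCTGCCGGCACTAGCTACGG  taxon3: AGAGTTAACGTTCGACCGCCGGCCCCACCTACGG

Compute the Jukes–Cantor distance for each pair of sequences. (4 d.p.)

d(taxon1,taxon2) = 0.5347, d(taxon1,taxon3) = 0.4234, d(taxon2,taxon3) = 0.2407

taxon1–taxon2: 13/34 sites differ → p ≈ 0.382353, d = −0.75 ln(1 − 0.509804) = 0.534712 ≈ 0.5347.
taxon1–taxon3: 11/34 sites differ → p ≈ 0.323529, d = −0.75 ln(1 − 0.431372) = 0.423397 ≈ 0.4234.
taxon2–taxon3: 7/34 sites differ → p ≈ 0.205882, d = −0.75 ln(1 − 0.274509) = 0.240680 ≈ 0.2407.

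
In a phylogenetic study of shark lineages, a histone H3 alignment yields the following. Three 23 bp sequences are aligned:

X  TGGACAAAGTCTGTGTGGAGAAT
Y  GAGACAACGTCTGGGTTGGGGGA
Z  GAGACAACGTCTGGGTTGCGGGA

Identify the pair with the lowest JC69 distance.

X–Y: 9/23 differ, p = 0.391, d = 0.553.
X–Z: 9/23 differ, p = 0.391, d = 0.553.
Y–Z: 1/23 differ, p = 0.043, d = 0.045.
The smallest distance is between Y and Z.

Y and Z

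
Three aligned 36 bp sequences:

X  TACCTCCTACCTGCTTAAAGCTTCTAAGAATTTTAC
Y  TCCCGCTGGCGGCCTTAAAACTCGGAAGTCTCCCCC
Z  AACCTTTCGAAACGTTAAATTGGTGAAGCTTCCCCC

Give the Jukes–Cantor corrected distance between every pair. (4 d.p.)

d(X,Y) = 0.8240, d(X,Z) = 1.2648, d(Y,Z) = 0.6735

X–Y: 18/36 sites differ → p = 0.5, d = −0.75 ln(1 − 0.666667) = 0.823960 ≈ 0.8240.
X–Z: 22/36 sites differ → p ≈ 0.611111, d = −0.75 ln(1 − 0.814815) = 1.264800 ≈ 1.2648.
Y–Z: 16/36 sites differ → p ≈ 0.444444, d = −0.75 ln(1 − 0.592592) = 0.673455 ≈ 0.6735.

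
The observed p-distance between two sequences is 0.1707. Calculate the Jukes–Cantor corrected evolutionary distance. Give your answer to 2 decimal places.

d = −(3/4) ln(1 − 4p/3) = −0.75 ln(1 − 0.2276) = −0.75 ln(0.7724)
  = −0.75 × (-0.258253) = 0.193690 substitutions/site.

0.19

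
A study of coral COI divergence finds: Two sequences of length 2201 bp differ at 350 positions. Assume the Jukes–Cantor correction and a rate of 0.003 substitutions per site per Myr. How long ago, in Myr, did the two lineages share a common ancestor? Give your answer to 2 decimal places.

29.79

p = 350/2201 ≈ 0.159019.
d = −(3/4) ln(1 − 4p/3) = −0.75 ln(1 − 0.212025) = −0.75 ln(0.787975)
  = −0.75 × (-0.238289) = 0.178717 substitutions/site.
Under a molecular clock d = 2μt, so t = d/(2μ) = 0.178717 / (2 × 0.003) = 29.79 Myr.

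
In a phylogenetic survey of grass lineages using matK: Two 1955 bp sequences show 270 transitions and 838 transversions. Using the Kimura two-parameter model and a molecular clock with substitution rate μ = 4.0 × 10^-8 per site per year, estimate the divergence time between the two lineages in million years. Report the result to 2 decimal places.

P = 270/1955 ≈ 0.138107 and Q = 838/1955 ≈ 0.428645.
Under the Kimura two-parameter model, d = −½ ln(1 − 2P − Q) − ¼ ln(1 − 2Q).
1 − 2P − Q = 0.295141, giving −½ ln(0.295141) = 0.610151.
1 − 2Q = 0.14271, giving −¼ ln(0.14271) = 0.486735.
d = 0.610151 + 0.486735 = 1.096886.
Under a molecular clock d = 2μt, so t = d/(2μ) = 1.096886 / (2 × 4.0 × 10^-8) = 13.71 million years.

13.71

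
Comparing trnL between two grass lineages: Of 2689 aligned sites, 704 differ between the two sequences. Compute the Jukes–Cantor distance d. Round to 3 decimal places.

0.322

p = 704/2689 ≈ 0.261807.
d = −(3/4) ln(1 − 4p/3) = −0.75 ln(1 − 0.349076) = −0.75 ln(0.650924)
  = −0.75 × (-0.429362) = 0.322022 substitutions/site.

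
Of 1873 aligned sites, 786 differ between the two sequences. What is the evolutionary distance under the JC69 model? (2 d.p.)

p = 786/1873 ≈ 0.419648.
d = −(3/4) ln(1 − 4p/3) = −0.75 ln(1 − 0.559531) = −0.75 ln(0.440469)
  = −0.75 × (-0.819915) = 0.614936 substitutions/site.

0.61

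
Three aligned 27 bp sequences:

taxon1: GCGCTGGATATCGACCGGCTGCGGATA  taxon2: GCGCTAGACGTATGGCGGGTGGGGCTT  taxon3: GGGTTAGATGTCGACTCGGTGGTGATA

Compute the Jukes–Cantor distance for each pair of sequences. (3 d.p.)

d(taxon1,taxon2) = 0.588, d(taxon1,taxon3) = 0.441, d(taxon2,taxon3) = 0.673

taxon1–taxon2: 11/27 sites differ → p ≈ 0.407407, d = −0.75 ln(1 − 0.543209) = 0.587647 ≈ 0.588.
taxon1–taxon3: 9/27 sites differ → p ≈ 0.333333, d = −0.75 ln(1 − 0.444444) = 0.440839 ≈ 0.441.
taxon2–taxon3: 12/27 sites differ → p ≈ 0.444444, d = −0.75 ln(1 − 0.592592) = 0.673455 ≈ 0.673.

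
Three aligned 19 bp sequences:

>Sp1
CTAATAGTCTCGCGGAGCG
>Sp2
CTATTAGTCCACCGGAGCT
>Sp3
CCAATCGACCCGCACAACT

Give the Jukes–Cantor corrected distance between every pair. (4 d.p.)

Sp1–Sp2: 5/19 sites differ → p ≈ 0.263158, d = −0.75 ln(1 − 0.350877) = 0.324100 ≈ 0.3241.
Sp1–Sp3: 8/19 sites differ → p ≈ 0.421053, d = −0.75 ln(1 − 0.561404) = 0.618132 ≈ 0.6181.
Sp2–Sp3: 9/19 sites differ → p ≈ 0.473684, d = −0.75 ln(1 − 0.631579) = 0.748897 ≈ 0.7489.

d(Sp1,Sp2) = 0.3241, d(Sp1,Sp3) = 0.6181, d(Sp2,Sp3) = 0.7489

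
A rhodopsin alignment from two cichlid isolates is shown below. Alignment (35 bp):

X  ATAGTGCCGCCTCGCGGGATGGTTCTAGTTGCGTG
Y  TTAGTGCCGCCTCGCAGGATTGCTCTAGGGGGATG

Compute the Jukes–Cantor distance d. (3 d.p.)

The sequences differ at 8 of 35 sites (1, 16, 21, 23, 29, 30, 32, 33), so p = 8/35 ≈ 0.228571.
d = −(3/4) ln(1 − 4p/3) = −0.75 ln(1 − 0.304761) = −0.75 ln(0.695239)
  = −0.75 × (-0.363500) = 0.272625 substitutions/site.

0.273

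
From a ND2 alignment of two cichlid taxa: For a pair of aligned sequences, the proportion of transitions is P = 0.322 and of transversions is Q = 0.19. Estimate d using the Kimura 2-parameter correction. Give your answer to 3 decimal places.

1.017

Under the Kimura two-parameter model, d = −½ ln(1 − 2P − Q) − ¼ ln(1 − 2Q).
1 − 2P − Q = 0.166, giving −½ ln(0.166) = 0.897884.
1 − 2Q = 0.62, giving −¼ ln(0.62) = 0.119509.
d = 0.897884 + 0.119509 = 1.017393.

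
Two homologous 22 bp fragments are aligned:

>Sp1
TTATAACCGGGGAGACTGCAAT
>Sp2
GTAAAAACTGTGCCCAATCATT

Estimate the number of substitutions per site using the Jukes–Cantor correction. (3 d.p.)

0.974

The sequences differ at 12 of 22 sites, so p = 12/22 ≈ 0.545455.
d = −(3/4) ln(1 − 4p/3) = −0.75 ln(1 − 0.727273) = −0.75 ln(0.272727)
  = −0.75 × (-1.299284) = 0.974463 substitutions/site.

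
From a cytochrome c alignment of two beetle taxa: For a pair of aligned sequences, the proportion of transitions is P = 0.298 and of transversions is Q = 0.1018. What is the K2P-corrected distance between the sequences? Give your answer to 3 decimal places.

0.655

Under the Kimura two-parameter model, d = −½ ln(1 − 2P − Q) − ¼ ln(1 − 2Q).
1 − 2P − Q = 0.3022, giving −½ ln(0.3022) = 0.598333.
1 − 2Q = 0.7964, giving −¼ ln(0.7964) = 0.056913.
d = 0.598333 + 0.056913 = 0.655246.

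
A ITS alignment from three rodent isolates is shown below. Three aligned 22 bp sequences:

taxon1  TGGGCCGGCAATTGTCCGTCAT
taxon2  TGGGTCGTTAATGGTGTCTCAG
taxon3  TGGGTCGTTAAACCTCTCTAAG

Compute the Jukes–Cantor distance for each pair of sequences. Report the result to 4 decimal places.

d(taxon1,taxon2) = 0.4975, d(taxon1,taxon3) = 0.6987, d(taxon2,taxon3) = 0.2708

taxon1–taxon2: 8/22 sites differ → p ≈ 0.363636, d = −0.75 ln(1 − 0.484848) = 0.497470 ≈ 0.4975.
taxon1–taxon3: 10/22 sites differ → p ≈ 0.454545, d = −0.75 ln(1 − 0.60606) = 0.698667 ≈ 0.6987.
taxon2–taxon3: 5/22 sites differ → p ≈ 0.227273, d = −0.75 ln(1 − 0.303031) = 0.270761 ≈ 0.2708.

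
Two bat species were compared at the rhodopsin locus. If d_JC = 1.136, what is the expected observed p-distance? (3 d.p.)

0.585

p = (3/4)(1 − e^(−4d/3)) = 0.75 × (1 − e^(-1.514667)) = 0.75 × (1 − 0.219881) = 0.585089.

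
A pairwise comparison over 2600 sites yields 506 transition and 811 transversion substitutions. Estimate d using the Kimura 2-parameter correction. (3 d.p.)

P = 506/2600 ≈ 0.194615 and Q = 811/2600 ≈ 0.311923.
Under the Kimura two-parameter model, d = −½ ln(1 − 2P − Q) − ¼ ln(1 − 2Q).
1 − 2P − Q = 0.298847, giving −½ ln(0.298847) = 0.603912.
1 − 2Q = 0.376154, giving −¼ ln(0.376154) = 0.244439.
d = 0.603912 + 0.244439 = 0.848351.

0.848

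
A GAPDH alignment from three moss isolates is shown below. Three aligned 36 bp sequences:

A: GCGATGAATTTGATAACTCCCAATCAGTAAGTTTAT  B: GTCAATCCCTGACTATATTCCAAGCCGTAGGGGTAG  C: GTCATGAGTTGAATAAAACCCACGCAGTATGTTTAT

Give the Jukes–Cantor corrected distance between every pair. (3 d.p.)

d(A,B) = 0.912, d(A,C) = 0.347, d(B,C) = 0.608

A–B: 19/36 sites differ → p ≈ 0.527778, d = −0.75 ln(1 − 0.703704) = 0.912297 ≈ 0.912.
A–C: 10/36 sites differ → p ≈ 0.277778, d = −0.75 ln(1 − 0.370371) = 0.346968 ≈ 0.347.
B–C: 15/36 sites differ → p ≈ 0.416667, d = −0.75 ln(1 − 0.555556) = 0.608198 ≈ 0.608.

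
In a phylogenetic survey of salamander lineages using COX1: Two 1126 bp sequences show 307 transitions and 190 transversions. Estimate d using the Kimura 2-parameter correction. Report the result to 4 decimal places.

P = 307/1126 ≈ 0.272647 and Q = 190/1126 ≈ 0.168739.
Under the Kimura two-parameter model, d = −½ ln(1 − 2P − Q) − ¼ ln(1 − 2Q).
1 − 2P − Q = 0.285967, giving −½ ln(0.285967) = 0.625939.
1 − 2Q = 0.662522, giving −¼ ln(0.662522) = 0.102925.
d = 0.625939 + 0.102925 = 0.728864.

0.7289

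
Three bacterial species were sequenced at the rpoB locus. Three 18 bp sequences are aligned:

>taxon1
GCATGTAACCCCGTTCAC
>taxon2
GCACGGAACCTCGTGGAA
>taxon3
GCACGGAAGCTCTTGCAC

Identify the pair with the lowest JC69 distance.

taxon2 and taxon3

taxon1–taxon2: 6/18 differ, p = 0.333, d = 0.441.
taxon1–taxon3: 6/18 differ, p = 0.333, d = 0.441.
taxon2–taxon3: 4/18 differ, p = 0.222, d = 0.264.
The smallest distance is between taxon2 and taxon3.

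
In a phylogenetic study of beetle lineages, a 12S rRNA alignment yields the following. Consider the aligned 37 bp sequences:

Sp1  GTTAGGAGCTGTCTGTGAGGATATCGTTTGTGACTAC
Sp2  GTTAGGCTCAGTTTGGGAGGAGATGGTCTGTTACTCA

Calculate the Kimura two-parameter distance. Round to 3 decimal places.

0.383

Of 37 sites, 2 differences are transitions and 9 are transversions, so P = 2/37 ≈ 0.054054 and Q = 9/37 ≈ 0.243243.
Under the Kimura two-parameter model, d = −½ ln(1 − 2P − Q) − ¼ ln(1 − 2Q).
1 − 2P − Q = 0.648649, giving −½ ln(0.648649) = 0.216432.
1 − 2Q = 0.513514, giving −¼ ln(0.513514) = 0.166619.
d = 0.216432 + 0.166619 = 0.383051.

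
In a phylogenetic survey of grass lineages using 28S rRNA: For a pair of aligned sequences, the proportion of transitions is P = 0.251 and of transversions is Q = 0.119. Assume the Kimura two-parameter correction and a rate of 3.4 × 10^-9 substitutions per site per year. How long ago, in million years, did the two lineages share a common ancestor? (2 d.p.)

81.33

Under the Kimura two-parameter model, d = −½ ln(1 − 2P − Q) − ¼ ln(1 − 2Q).
1 − 2P − Q = 0.379, giving −½ ln(0.379) = 0.485110.
1 − 2Q = 0.762, giving −¼ ln(0.762) = 0.067952.
d = 0.485110 + 0.067952 = 0.553062.
Under a molecular clock d = 2μt, so t = d/(2μ) = 0.553062 / (2 × 3.4 × 10^-9) = 81.33 million years.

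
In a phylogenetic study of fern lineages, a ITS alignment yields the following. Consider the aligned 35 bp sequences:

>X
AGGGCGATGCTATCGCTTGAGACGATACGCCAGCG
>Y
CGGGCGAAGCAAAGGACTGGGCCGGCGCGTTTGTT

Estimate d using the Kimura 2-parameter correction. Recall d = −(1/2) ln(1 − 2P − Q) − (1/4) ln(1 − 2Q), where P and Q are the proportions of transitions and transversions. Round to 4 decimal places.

Of 35 sites, 8 differences are transitions and 9 are transversions, so P = 8/35 ≈ 0.228571 and Q = 9/35 ≈ 0.257143.
Under the Kimura two-parameter model, d = −½ ln(1 − 2P − Q) − ¼ ln(1 − 2Q).
1 − 2P − Q = 0.285715, giving −½ ln(0.285715) = 0.626380.
1 − 2Q = 0.485714, giving −¼ ln(0.485714) = 0.180534.
d = 0.626380 + 0.180534 = 0.806914.

0.8069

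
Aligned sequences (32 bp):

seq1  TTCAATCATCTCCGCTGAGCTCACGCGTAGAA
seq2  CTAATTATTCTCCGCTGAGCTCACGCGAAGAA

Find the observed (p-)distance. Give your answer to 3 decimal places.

The sequences differ at 6 of 32 positions (sites 1, 3, 5, 7, 8, 28).
p = 6/32 = 0.1875 ≈ 0.188 (to 3 d.p.).

0.188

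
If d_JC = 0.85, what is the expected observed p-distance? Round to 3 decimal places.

p = (3/4)(1 − e^(−4d/3)) = 0.75 × (1 − e^(-1.133333)) = 0.75 × (1 − 0.321958) = 0.508532.

0.509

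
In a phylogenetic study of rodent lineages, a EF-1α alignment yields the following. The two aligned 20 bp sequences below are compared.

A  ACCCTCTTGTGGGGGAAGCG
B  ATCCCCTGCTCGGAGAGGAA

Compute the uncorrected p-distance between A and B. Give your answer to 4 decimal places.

0.4500

The sequences differ at 9 of 20 positions (sites 2, 5, 8, 9, 11, 14, 17, 19, 20).
p = 9/20 = 0.4500.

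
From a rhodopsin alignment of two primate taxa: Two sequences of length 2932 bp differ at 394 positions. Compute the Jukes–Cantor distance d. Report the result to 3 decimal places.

0.148

p = 394/2932 ≈ 0.134379.
d = −(3/4) ln(1 − 4p/3) = −0.75 ln(1 − 0.179172) = −0.75 ln(0.820828)
  = −0.75 × (-0.197442) = 0.148082 substitutions/site.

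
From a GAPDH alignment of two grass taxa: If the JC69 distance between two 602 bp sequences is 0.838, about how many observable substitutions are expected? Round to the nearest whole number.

304

Invert JC69: p = (3/4)(1 − e^(−4d/3)) = 0.75 × (1 − e^(-1.117333)) = 0.75 × (1 − 0.327151) = 0.504637.
Expected differing sites = pL ≈ 0.504637 × 602 = 303.791474 ≈ 304.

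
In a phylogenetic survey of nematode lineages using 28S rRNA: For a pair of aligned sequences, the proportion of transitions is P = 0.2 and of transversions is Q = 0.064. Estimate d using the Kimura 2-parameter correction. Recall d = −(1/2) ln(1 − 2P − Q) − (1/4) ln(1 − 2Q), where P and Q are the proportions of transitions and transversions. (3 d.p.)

0.346

Under the Kimura two-parameter model, d = −½ ln(1 − 2P − Q) − ¼ ln(1 − 2Q).
1 − 2P − Q = 0.536, giving −½ ln(0.536) = 0.311811.
1 − 2Q = 0.872, giving −¼ ln(0.872) = 0.034241.
d = 0.311811 + 0.034241 = 0.346052.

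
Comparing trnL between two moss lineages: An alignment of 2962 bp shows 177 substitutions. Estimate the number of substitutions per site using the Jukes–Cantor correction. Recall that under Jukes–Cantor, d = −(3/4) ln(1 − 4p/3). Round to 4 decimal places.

p = 177/2962 ≈ 0.059757.
d = −(3/4) ln(1 − 4p/3) = −0.75 ln(1 − 0.079676) = −0.75 ln(0.920324)
  = −0.75 × (-0.083029) = 0.062272 substitutions/site.

0.0623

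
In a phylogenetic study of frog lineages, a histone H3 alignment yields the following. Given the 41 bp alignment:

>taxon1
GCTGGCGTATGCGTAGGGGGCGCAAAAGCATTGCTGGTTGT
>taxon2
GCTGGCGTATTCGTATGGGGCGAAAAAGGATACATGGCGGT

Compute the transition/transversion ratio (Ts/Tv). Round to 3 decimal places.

Transitions are A↔G and C↔T; transversions are all other mismatches.
Transitions: 1. Transversions: 8.
R = 1/8 = 0.125.

0.125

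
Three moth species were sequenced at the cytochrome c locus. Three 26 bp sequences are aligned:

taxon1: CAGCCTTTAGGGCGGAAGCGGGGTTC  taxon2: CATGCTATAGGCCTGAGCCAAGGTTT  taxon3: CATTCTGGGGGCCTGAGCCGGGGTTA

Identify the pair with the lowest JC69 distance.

taxon2 and taxon3

taxon1–taxon2: 10/26 differ, p = 0.385, d = 0.539.
taxon1–taxon3: 10/26 differ, p = 0.385, d = 0.539.
taxon2–taxon3: 7/26 differ, p = 0.269, d = 0.334.
The smallest distance is between taxon2 and taxon3.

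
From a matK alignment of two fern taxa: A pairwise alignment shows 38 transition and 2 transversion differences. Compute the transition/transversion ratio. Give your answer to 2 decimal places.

R = 38/2 = 19.00.

19.00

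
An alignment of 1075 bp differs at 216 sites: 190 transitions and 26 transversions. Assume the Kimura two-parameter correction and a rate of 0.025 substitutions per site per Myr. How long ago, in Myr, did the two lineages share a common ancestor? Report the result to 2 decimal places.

4.99

P = 190/1075 ≈ 0.176744 and Q = 26/1075 ≈ 0.024186.
Under the Kimura two-parameter model, d = −½ ln(1 − 2P − Q) − ¼ ln(1 − 2Q).
1 − 2P − Q = 0.622326, giving −½ ln(0.622326) = 0.237146.
1 − 2Q = 0.951628, giving −¼ ln(0.951628) = 0.012395.
d = 0.237146 + 0.012395 = 0.249541.
Under a molecular clock d = 2μt, so t = d/(2μ) = 0.249541 / (2 × 0.025) = 4.99 Myr.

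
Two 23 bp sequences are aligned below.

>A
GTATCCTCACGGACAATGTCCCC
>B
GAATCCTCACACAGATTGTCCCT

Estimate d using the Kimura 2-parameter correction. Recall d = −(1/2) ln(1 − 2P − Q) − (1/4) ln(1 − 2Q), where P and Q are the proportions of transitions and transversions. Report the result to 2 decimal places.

0.32

Of 23 sites, 2 differences are transitions and 4 are transversions, so P = 2/23 ≈ 0.086957 and Q = 4/23 ≈ 0.173913.
Under the Kimura two-parameter model, d = −½ ln(1 − 2P − Q) − ¼ ln(1 − 2Q).
1 − 2P − Q = 0.652173, giving −½ ln(0.652173) = 0.213723.
1 − 2Q = 0.652174, giving −¼ ln(0.652174) = 0.106861.
d = 0.213723 + 0.106861 = 0.320584.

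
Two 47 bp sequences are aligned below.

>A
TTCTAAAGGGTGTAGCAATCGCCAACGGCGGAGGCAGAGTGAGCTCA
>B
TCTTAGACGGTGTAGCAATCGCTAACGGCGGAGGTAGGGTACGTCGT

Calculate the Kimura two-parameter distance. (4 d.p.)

Of 47 sites, 9 differences are transitions and 4 are transversions, so P = 9/47 ≈ 0.191489 and Q = 4/47 ≈ 0.085106.
Under the Kimura two-parameter model, d = −½ ln(1 − 2P − Q) − ¼ ln(1 − 2Q).
1 − 2P − Q = 0.531916, giving −½ ln(0.531916) = 0.315635.
1 − 2Q = 0.829788, giving −¼ ln(0.829788) = 0.046646.
d = 0.315635 + 0.046646 = 0.362281.

0.3623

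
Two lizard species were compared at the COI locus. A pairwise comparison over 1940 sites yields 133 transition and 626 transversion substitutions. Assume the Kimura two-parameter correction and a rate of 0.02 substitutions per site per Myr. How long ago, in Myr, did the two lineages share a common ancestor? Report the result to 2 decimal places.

P = 133/1940 ≈ 0.068557 and Q = 626/1940 ≈ 0.32268.
Under the Kimura two-parameter model, d = −½ ln(1 − 2P − Q) − ¼ ln(1 − 2Q).
1 − 2P − Q = 0.540206, giving −½ ln(0.540206) = 0.307902.
1 − 2Q = 0.35464, giving −¼ ln(0.35464) = 0.259163.
d = 0.307902 + 0.259163 = 0.567065.
Under a molecular clock d = 2μt, so t = d/(2μ) = 0.567065 / (2 × 0.02) = 14.18 Myr.

14.18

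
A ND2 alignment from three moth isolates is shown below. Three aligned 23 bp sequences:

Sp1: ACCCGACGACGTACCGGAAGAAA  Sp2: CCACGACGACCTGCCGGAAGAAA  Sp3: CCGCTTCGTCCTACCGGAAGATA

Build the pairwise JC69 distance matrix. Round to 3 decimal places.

d(Sp1,Sp2) = 0.198, d(Sp1,Sp3) = 0.390, d(Sp2,Sp3) = 0.321

Sp1–Sp2: 4/23 sites differ → p ≈ 0.173913, d = −0.75 ln(1 − 0.231884) = 0.197861 ≈ 0.198.
Sp1–Sp3: 7/23 sites differ → p ≈ 0.304348, d = −0.75 ln(1 − 0.405797) = 0.390401 ≈ 0.390.
Sp2–Sp3: 6/23 sites differ → p ≈ 0.26087, d = −0.75 ln(1 − 0.347827) = 0.320584 ≈ 0.321.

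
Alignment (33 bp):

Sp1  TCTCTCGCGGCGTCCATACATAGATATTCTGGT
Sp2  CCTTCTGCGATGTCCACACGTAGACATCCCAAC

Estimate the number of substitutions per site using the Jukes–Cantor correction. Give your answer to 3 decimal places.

The sequences differ at 14 of 33 sites, so p = 14/33 ≈ 0.424242.
d = −(3/4) ln(1 − 4p/3) = −0.75 ln(1 − 0.565656) = −0.75 ln(0.434344)
  = −0.75 × (-0.833918) = 0.625439 substitutions/site.

0.625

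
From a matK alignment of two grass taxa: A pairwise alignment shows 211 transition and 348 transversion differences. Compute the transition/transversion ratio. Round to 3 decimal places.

0.606

R = 211/348 = 0.606321… ≈ 0.606 (to 3 d.p.).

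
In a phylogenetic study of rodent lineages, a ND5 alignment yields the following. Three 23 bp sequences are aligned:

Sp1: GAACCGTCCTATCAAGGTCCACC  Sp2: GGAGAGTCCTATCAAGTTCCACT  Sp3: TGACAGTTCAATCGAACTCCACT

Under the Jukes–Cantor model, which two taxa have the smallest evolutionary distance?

Sp1–Sp2: 5/23 differ, p = 0.217, d = 0.257.
Sp1–Sp3: 9/23 differ, p = 0.391, d = 0.553.
Sp2–Sp3: 7/23 differ, p = 0.304, d = 0.390.
The smallest distance is between Sp1 and Sp2.

Sp1 and Sp2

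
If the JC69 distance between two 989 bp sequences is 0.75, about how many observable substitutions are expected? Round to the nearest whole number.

Invert JC69: p = (3/4)(1 − e^(−4d/3)) = 0.75 × (1 − e^(-1)) = 0.75 × (1 − 0.367879) = 0.474091.
Expected differing sites = pL ≈ 0.474091 × 989 = 468.875999 ≈ 469.

469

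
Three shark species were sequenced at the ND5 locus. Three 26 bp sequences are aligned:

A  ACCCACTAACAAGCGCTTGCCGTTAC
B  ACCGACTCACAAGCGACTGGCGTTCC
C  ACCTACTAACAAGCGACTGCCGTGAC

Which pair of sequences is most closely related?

A and C

A–B: 6/26 differ, p = 0.231, d = 0.276.
A–C: 4/26 differ, p = 0.154, d = 0.172.
B–C: 5/26 differ, p = 0.192, d = 0.222.
The smallest distance is between A and C.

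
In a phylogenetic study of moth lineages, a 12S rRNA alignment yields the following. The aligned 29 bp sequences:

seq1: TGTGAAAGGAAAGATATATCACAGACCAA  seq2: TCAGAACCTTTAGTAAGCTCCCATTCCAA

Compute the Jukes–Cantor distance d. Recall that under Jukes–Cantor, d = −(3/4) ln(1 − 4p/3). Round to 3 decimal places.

The sequences differ at 14 of 29 sites, so p = 14/29 ≈ 0.482759.
d = −(3/4) ln(1 − 4p/3) = −0.75 ln(1 − 0.643679) = −0.75 ln(0.356321)
  = −0.75 × (-1.031923) = 0.773942 substitutions/site.

0.774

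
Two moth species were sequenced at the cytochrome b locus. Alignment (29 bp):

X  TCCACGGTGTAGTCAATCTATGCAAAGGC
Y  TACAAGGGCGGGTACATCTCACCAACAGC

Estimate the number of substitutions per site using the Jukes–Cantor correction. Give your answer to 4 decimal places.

0.6829

The sequences differ at 13 of 29 sites, so p = 13/29 ≈ 0.448276.
d = −(3/4) ln(1 − 4p/3) = −0.75 ln(1 − 0.597701) = −0.75 ln(0.402299)
  = −0.75 × (-0.910560) = 0.682920 substitutions/site.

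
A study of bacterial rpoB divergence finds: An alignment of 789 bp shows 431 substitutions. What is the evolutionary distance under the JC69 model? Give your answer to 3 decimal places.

0.977

p = 431/789 ≈ 0.546261.
d = −(3/4) ln(1 − 4p/3) = −0.75 ln(1 − 0.728348) = −0.75 ln(0.271652)
  = −0.75 × (-1.303233) = 0.977425 substitutions/site.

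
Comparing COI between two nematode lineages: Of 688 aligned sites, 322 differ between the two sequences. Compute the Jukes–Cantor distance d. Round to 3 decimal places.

0.734

p = 322/688 ≈ 0.468023.
d = −(3/4) ln(1 − 4p/3) = −0.75 ln(1 − 0.624031) = −0.75 ln(0.375969)
  = −0.75 × (-0.978249) = 0.733687 substitutions/site.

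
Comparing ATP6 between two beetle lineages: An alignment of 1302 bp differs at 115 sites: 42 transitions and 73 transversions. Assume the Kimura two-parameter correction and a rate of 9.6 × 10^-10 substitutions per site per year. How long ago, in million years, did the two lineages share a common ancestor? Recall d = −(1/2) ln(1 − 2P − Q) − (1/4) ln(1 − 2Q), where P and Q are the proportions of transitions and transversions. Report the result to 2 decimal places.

P = 42/1302 ≈ 0.032258 and Q = 73/1302 ≈ 0.056068.
Under the Kimura two-parameter model, d = −½ ln(1 − 2P − Q) − ¼ ln(1 − 2Q).
1 − 2P − Q = 0.879416, giving −½ ln(0.879416) = 0.064249.
1 − 2Q = 0.887864, giving −¼ ln(0.887864) = 0.029734.
d = 0.064249 + 0.029734 = 0.093983.
Under a molecular clock d = 2μt, so t = d/(2μ) = 0.093983 / (2 × 9.6 × 10^-10) = 48.95 million years.

48.95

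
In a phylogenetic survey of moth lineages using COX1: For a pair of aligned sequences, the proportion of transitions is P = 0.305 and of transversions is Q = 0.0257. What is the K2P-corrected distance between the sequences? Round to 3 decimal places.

Under the Kimura two-parameter model, d = −½ ln(1 − 2P − Q) − ¼ ln(1 − 2Q).
1 − 2P − Q = 0.3643, giving −½ ln(0.3643) = 0.504889.
1 − 2Q = 0.9486, giving −¼ ln(0.9486) = 0.013192.
d = 0.504889 + 0.013192 = 0.518081.

0.518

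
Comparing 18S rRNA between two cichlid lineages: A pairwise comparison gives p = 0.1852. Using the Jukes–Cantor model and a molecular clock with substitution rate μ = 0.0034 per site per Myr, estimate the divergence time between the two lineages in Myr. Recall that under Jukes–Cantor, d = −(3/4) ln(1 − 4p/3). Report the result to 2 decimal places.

31.28

d = −(3/4) ln(1 − 4p/3) = −0.75 ln(1 − 0.246933) = −0.75 ln(0.753067)
  = −0.75 × (-0.283601) = 0.212701 substitutions/site.
Under a molecular clock d = 2μt, so t = d/(2μ) = 0.212701 / (2 × 0.0034) = 31.28 Myr.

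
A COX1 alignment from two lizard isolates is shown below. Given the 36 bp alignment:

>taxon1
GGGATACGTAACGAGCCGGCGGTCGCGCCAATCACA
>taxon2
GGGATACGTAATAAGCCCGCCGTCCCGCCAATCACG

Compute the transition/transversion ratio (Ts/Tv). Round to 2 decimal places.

Transitions are A↔G and C↔T; transversions are all other mismatches.
Transitions: 3. Transversions: 3.
R = 3/3 = 1.00.

1.00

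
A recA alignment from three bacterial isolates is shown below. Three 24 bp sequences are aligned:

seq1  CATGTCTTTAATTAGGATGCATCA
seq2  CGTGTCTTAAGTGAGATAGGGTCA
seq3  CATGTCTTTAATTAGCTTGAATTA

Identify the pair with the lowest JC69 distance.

seq1 and seq3

seq1–seq2: 9/24 differ, p = 0.375, d = 0.520.
seq1–seq3: 4/24 differ, p = 0.167, d = 0.188.
seq2–seq3: 9/24 differ, p = 0.375, d = 0.520.
The smallest distance is between seq1 and seq3.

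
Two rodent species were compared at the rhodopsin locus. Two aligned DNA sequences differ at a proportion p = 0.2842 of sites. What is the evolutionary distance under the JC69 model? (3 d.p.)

d = −(3/4) ln(1 − 4p/3) = −0.75 ln(1 − 0.378933) = −0.75 ln(0.621067)
  = −0.75 × (-0.476316) = 0.357237 substitutions/site.

0.357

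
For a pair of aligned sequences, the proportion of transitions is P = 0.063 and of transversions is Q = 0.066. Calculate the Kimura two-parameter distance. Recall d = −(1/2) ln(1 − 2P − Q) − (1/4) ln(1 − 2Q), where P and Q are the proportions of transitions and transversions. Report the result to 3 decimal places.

0.142

Under the Kimura two-parameter model, d = −½ ln(1 − 2P − Q) − ¼ ln(1 − 2Q).
1 − 2P − Q = 0.808, giving −½ ln(0.808) = 0.106597.
1 − 2Q = 0.868, giving −¼ ln(0.868) = 0.035391.
d = 0.106597 + 0.035391 = 0.141988.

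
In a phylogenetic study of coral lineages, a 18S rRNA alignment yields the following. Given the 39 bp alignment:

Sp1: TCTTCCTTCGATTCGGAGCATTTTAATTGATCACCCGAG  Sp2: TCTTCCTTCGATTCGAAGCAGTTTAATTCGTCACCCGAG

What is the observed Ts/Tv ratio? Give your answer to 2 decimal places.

1.00

Transitions are A↔G and C↔T; transversions are all other mismatches.
Transitions: 2. Transversions: 2.
R = 2/2 = 1.00.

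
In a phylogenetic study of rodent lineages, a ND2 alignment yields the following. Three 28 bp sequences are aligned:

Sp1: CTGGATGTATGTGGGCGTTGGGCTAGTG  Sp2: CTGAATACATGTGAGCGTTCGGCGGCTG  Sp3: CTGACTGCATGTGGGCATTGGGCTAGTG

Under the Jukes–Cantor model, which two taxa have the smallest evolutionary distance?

Sp1 and Sp3

Sp1–Sp2: 8/28 differ, p = 0.286, d = 0.360.
Sp1–Sp3: 4/28 differ, p = 0.143, d = 0.158.
Sp2–Sp3: 8/28 differ, p = 0.286, d = 0.360.
The smallest distance is between Sp1 and Sp3.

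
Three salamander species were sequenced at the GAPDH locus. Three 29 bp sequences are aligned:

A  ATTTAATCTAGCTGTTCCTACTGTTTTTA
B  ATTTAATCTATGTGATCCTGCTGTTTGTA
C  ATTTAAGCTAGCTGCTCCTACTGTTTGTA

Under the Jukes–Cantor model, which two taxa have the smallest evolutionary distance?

A and C

A–B: 5/29 differ, p = 0.172, d = 0.196.
A–C: 3/29 differ, p = 0.103, d = 0.111.
B–C: 5/29 differ, p = 0.172, d = 0.196.
The smallest distance is between A and C.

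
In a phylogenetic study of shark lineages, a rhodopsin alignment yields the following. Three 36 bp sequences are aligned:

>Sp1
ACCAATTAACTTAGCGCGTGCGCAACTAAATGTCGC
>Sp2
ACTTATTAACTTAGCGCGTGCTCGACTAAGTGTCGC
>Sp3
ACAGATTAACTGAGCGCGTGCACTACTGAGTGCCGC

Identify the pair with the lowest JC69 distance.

Sp1–Sp2: 5/36 differ, p = 0.139, d = 0.154.
Sp1–Sp3: 8/36 differ, p = 0.222, d = 0.264.
Sp2–Sp3: 7/36 differ, p = 0.194, d = 0.225.
The smallest distance is between Sp1 and Sp2.

Sp1 and Sp2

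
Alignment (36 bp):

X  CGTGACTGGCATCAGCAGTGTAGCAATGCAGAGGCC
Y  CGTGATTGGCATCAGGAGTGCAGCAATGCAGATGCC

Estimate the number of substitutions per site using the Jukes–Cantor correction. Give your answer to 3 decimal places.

0.120

The sequences differ at 4 of 36 sites (6, 16, 21, 33), so p = 4/36 ≈ 0.111111.
d = −(3/4) ln(1 − 4p/3) = −0.75 ln(1 − 0.148148) = −0.75 ln(0.851852)
  = −0.75 × (-0.160342) = 0.120257 substitutions/site.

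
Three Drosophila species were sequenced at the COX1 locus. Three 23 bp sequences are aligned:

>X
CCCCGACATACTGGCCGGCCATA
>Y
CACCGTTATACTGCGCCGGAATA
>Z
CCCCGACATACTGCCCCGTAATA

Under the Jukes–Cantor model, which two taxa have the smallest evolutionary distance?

X and Z

X–Y: 8/23 differ, p = 0.348, d = 0.467.
X–Z: 4/23 differ, p = 0.174, d = 0.198.
Y–Z: 5/23 differ, p = 0.217, d = 0.257.
The smallest distance is between X and Z.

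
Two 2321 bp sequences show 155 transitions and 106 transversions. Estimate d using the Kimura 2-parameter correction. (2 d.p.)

0.12

P = 155/2321 ≈ 0.066782 and Q = 106/2321 ≈ 0.04567.
Under the Kimura two-parameter model, d = −½ ln(1 − 2P − Q) − ¼ ln(1 − 2Q).
1 − 2P − Q = 0.820766, giving −½ ln(0.820766) = 0.098759.
1 − 2Q = 0.90866, giving −¼ ln(0.90866) = 0.023946.
d = 0.098759 + 0.023946 = 0.122705.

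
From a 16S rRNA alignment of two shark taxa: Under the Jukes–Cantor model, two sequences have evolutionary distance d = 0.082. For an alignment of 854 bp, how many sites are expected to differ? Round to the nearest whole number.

Invert JC69: p = (3/4)(1 − e^(−4d/3)) = 0.75 × (1 − e^(-0.109333)) = 0.75 × (1 − 0.896432) = 0.077676.
Expected differing sites = pL ≈ 0.077676 × 854 = 66.335304 ≈ 66.

66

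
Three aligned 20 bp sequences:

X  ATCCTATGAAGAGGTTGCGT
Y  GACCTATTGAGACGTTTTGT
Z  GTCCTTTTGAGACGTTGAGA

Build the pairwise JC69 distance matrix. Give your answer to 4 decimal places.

d(X,Y) = 0.4715, d(X,Z) = 0.4715, d(Y,Z) = 0.3041

X–Y: 7/20 sites differ → p = 0.35, d = −0.75 ln(1 − 0.466667) = 0.471457 ≈ 0.4715.
X–Z: 7/20 sites differ → p = 0.35, d = −0.75 ln(1 − 0.466667) = 0.471457 ≈ 0.4715.
Y–Z: 5/20 sites differ → p = 0.25, d = −0.75 ln(1 − 0.333333) = 0.304098 ≈ 0.3041.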